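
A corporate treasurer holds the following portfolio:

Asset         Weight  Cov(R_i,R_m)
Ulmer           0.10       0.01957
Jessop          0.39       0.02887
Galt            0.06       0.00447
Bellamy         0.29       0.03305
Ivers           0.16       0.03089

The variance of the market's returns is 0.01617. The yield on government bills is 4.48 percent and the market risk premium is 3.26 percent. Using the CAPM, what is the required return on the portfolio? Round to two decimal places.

β_Ulmer = 0.01957 / 0.01617 = 1.2103
β_Jessop = 0.02887 / 0.01617 = 1.7854
β_Galt = 0.00447 / 0.01617 = 0.2764
β_Bellamy = 0.03305 / 0.01617 = 2.0439
β_Ivers = 0.03089 / 0.01617 = 1.9103
β_P = Σ w_i β_i = 0.10×1.2103 + 0.39×1.7854 + 0.06×0.2764 + 0.29×2.0439 + 0.16×1.9103 = 1.7323
E(R_P) = R_f + β_P × MRP = 4.48% + 1.7323 × 3.26% = 10.13%

10.13%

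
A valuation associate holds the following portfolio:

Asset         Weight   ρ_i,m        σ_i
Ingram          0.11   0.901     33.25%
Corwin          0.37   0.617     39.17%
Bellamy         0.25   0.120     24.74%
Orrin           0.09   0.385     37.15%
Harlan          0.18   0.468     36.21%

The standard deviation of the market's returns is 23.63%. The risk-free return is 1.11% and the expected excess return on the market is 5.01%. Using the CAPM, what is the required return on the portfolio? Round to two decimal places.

β_Ingram = 0.901 × 33.25% / 23.63% = 1.2678
β_Corwin = 0.617 × 39.17% / 23.63% = 1.0228
β_Bellamy = 0.120 × 24.74% / 23.63% = 0.1256
β_Orrin = 0.385 × 37.15% / 23.63% = 0.6053
β_Harlan = 0.468 × 36.21% / 23.63% = 0.7172
β_P = Σ w_i β_i = 0.11×1.2678 + 0.37×1.0228 + 0.25×0.1256 + 0.09×0.6053 + 0.18×0.7172 = 0.7329
E(R_P) = R_f + β_P × MRP = 1.11% + 0.7329 × 5.01% = 4.78%

4.78%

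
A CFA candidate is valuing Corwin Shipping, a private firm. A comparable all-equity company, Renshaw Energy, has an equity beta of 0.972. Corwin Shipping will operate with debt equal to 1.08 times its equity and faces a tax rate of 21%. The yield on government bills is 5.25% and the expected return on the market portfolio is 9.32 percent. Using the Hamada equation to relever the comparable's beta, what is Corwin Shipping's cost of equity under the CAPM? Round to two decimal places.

12.58%

β_L = β_U × [1 + (1 − t)(D/E)] = 0.972 × [1 + (1 − 0.21) × 1.08]
    = 0.972 × [1 + 0.79 × 1.08] = 0.972 × 1.8532 = 1.8013
MRP = 9.32% − 5.25% = 4.07%
E(R) = R_f + β_L × MRP = 5.25% + 1.8013 × 4.07% = 12.58%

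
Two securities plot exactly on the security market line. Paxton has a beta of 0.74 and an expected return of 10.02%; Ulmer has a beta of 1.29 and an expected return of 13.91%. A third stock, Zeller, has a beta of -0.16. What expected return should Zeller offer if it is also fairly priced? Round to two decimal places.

MRP (SML slope) = (13.91% − 10.02%) / (1.29 − 0.74) = 3.89% / 0.55 = 7.0727%
R_f (intercept) = 10.02% − 0.74 × 7.0727% = 4.7862%
E(R_Zeller) = R_f + β × MRP = 4.7862% + -0.16 × 7.0727% = 3.65%

3.65%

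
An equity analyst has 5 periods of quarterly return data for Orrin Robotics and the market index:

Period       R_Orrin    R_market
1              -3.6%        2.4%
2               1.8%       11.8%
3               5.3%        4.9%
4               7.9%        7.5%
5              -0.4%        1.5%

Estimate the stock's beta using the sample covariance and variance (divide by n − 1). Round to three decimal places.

Mean R_i = (-3.6 + 1.8 + 5.3 + 7.9 − 0.4) / 5 = 2.2000%
Mean R_m = (2.4 + 11.8 + 4.9 + 7.5 + 1.5) / 5 = 5.6200%
Σ(R_i − R̄_i)(R_m − R̄_m) = 35.4000  ⇒  Cov = 35.4000 / 4 = 8.8500
Σ(R_m − R̄_m)² = 69.5880  ⇒  Var(R_m) = 69.5880 / 4 = 17.3970
β = Cov / Var(R_m) = 8.8500 / 17.3970 = 0.5087

0.509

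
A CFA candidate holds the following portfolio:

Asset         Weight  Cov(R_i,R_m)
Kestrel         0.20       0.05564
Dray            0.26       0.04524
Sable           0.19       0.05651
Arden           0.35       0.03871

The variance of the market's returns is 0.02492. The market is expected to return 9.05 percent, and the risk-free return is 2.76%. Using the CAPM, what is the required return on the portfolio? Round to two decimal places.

14.67%

β_Kestrel = 0.05564 / 0.02492 = 2.2327
β_Dray = 0.04524 / 0.02492 = 1.8154
β_Sable = 0.05651 / 0.02492 = 2.2677
β_Arden = 0.03871 / 0.02492 = 1.5534
β_P = Σ w_i β_i = 0.20×2.2327 + 0.26×1.8154 + 0.19×2.2677 + 0.35×1.5534 = 1.8931
MRP = 9.05% − 2.76% = 6.29%
E(R_P) = R_f + β_P × MRP = 2.76% + 1.8931 × 6.29% = 14.67%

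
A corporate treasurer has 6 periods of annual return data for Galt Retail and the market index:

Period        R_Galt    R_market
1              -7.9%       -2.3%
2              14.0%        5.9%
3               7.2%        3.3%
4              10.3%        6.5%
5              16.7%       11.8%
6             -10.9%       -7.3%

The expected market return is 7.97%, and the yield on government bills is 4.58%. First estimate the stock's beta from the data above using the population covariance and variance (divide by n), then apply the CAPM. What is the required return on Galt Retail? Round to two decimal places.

Mean R_i = (-7.9 + 14.0 + 7.2 + 10.3 + 16.7 − 10.9) / 6 = 4.9000%
Mean R_m = (-2.3 + 5.9 + 3.3 + 6.5 + 11.8 − 7.3) / 6 = 2.9833%
Σ(R_i − R̄_i)(R_m − R̄_m) = 380.4000  ⇒  Cov = 380.4000 / 6 = 63.4000
Σ(R_m − R̄_m)² = 232.3683  ⇒  Var(R_m) = 232.3683 / 6 = 38.7281
β = Cov / Var(R_m) = 63.4000 / 38.7281 = 1.6371
MRP = 7.97% − 4.58% = 3.39%
E(R) = R_f + β × MRP = 4.58% + 1.6371 × 3.39% = 10.13%

10.13%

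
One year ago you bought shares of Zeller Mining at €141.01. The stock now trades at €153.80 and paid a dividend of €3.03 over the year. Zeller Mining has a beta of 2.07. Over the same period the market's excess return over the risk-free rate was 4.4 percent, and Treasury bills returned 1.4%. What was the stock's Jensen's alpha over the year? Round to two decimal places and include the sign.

+0.71%

Realised HPR = (P1 + D1 − P0) / P0 = (153.80 + 3.03 − 141.01) / 141.01 = 15.82 / 141.01 = 11.2191%
CAPM required = R_f + β·MRP = 1.4% + 2.07 × 4.4% = 10.5080%
α = realised − required = 11.2191% − 10.5080% = +0.71%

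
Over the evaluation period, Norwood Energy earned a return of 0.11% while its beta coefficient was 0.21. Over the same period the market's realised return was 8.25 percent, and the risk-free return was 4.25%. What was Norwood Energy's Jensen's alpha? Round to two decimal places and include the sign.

-4.98%

Market excess return = 8.25% − 4.25% = 4.00%
CAPM benchmark = R_f + β(R_m − R_f) = 4.25% + 0.21 × 4.00% = 5.0900%
α = actual − benchmark = 0.11% − 5.0900% = -4.98%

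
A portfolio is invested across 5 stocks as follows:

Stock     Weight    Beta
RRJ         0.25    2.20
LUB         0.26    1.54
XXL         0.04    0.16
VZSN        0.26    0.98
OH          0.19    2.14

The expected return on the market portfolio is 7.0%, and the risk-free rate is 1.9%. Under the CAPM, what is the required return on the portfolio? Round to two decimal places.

β_P = Σ w_i β_i = 0.25×2.20 + 0.26×1.54 + 0.04×0.16 + 0.26×0.98 + 0.19×2.14 = 1.6182
MRP = 7.0% − 1.9% = 5.10%
E(R_P) = R_f + β_P × MRP = 1.9% + 1.6182 × 5.1% = 10.15%

10.15%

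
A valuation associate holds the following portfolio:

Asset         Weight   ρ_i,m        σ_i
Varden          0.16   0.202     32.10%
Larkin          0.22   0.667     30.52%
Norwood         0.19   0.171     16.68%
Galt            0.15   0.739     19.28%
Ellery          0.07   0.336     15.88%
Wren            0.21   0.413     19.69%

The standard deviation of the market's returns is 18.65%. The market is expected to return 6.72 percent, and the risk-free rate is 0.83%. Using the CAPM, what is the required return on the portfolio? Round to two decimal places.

4.08%

β_Varden = 0.202 × 32.10% / 18.65% = 0.3477
β_Larkin = 0.667 × 30.52% / 18.65% = 1.0915
β_Norwood = 0.171 × 16.68% / 18.65% = 0.1529
β_Galt = 0.739 × 19.28% / 18.65% = 0.7640
β_Ellery = 0.336 × 15.88% / 18.65% = 0.2861
β_Wren = 0.413 × 19.69% / 18.65% = 0.4360
β_P = Σ w_i β_i = 0.16×0.3477 + 0.22×1.0915 + 0.19×0.1529 + 0.15×0.7640 + 0.07×0.2861 + 0.21×0.4360 = 0.5510
MRP = 6.72% − 0.83% = 5.89%
E(R_P) = R_f + β_P × MRP = 0.83% + 0.5510 × 5.89% = 4.08%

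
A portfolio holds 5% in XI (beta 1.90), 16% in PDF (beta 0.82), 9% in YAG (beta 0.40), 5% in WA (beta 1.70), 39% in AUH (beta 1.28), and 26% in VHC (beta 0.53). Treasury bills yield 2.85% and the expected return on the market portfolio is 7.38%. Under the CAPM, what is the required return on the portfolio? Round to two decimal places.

β_P = Σ w_i β_i = 0.05×1.90 + 0.16×0.82 + 0.09×0.40 + 0.05×1.70 + 0.39×1.28 + 0.26×0.53 = 0.9842
MRP = 7.38% − 2.85% = 4.53%
E(R_P) = R_f + β_P × MRP = 2.85% + 0.9842 × 4.53% = 7.31%

7.31%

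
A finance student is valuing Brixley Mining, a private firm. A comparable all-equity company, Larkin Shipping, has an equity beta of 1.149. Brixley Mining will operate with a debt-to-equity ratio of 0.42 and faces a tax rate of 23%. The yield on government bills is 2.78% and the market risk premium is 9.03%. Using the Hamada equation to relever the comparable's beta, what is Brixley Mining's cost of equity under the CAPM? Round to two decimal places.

β_L = β_U × [1 + (1 − t)(D/E)] = 1.149 × [1 + (1 − 0.23) × 0.42]
    = 1.149 × [1 + 0.77 × 0.42] = 1.149 × 1.3234 = 1.5206
E(R) = R_f + β_L × MRP = 2.78% + 1.5206 × 9.03% = 16.51%

16.51%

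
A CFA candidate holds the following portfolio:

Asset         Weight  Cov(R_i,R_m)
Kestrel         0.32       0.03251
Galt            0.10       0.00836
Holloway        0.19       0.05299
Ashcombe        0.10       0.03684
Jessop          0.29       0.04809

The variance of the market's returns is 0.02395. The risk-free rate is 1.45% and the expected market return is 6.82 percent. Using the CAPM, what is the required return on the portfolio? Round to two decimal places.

10.18%

β_Kestrel = 0.03251 / 0.02395 = 1.3574
β_Galt = 0.00836 / 0.02395 = 0.3491
β_Holloway = 0.05299 / 0.02395 = 2.2125
β_Ashcombe = 0.03684 / 0.02395 = 1.5382
β_Jessop = 0.04809 / 0.02395 = 2.0079
β_P = Σ w_i β_i = 0.32×1.3574 + 0.10×0.3491 + 0.19×2.2125 + 0.10×1.5382 + 0.29×2.0079 = 1.6258
MRP = 6.82% − 1.45% = 5.37%
E(R_P) = R_f + β_P × MRP = 1.45% + 1.6258 × 5.37% = 10.18%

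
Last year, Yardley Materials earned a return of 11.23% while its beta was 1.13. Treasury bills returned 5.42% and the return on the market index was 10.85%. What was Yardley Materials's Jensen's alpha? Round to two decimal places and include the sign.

-0.33%

Market excess return = 10.85% − 5.42% = 5.43%
CAPM benchmark = R_f + β(R_m − R_f) = 5.42% + 1.13 × 5.43% = 11.5559%
α = actual − benchmark = 11.23% − 11.5559% = -0.33%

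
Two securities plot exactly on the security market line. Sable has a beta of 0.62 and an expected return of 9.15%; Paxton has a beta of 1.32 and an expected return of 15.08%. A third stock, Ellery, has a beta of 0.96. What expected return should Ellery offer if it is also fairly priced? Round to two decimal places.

MRP (SML slope) = (15.08% − 9.15%) / (1.32 − 0.62) = 5.93% / 0.70 = 8.4714%
R_f (intercept) = 9.15% − 0.62 × 8.4714% = 3.8977%
E(R_Ellery) = R_f + β × MRP = 3.8977% + 0.96 × 8.4714% = 12.03%

12.03%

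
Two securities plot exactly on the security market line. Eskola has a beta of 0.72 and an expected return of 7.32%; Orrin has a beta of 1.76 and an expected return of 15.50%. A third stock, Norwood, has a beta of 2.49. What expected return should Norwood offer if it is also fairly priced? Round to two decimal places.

MRP (SML slope) = (15.50% − 7.32%) / (1.76 − 0.72) = 8.18% / 1.04 = 7.8654%
R_f (intercept) = 7.32% − 0.72 × 7.8654% = 1.6569%
E(R_Norwood) = R_f + β × MRP = 1.6569% + 2.49 × 7.8654% = 21.24%

21.24%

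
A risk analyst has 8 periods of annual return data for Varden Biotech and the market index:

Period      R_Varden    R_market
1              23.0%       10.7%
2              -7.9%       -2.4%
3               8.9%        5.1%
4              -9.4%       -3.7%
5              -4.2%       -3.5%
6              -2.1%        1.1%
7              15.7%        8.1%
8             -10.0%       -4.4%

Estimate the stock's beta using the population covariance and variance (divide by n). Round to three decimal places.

2.095

Mean R_i = (23.0 − 7.9 + 8.9 − 9.4 − 4.2 − 2.1 + 15.7 − 10.0) / 8 = 1.7500%
Mean R_m = (10.7 − 2.4 + 5.1 − 3.7 − 3.5 + 1.1 + 8.1 − 4.4) / 8 = 1.3750%
Σ(R_i − R̄_i)(R_m − R̄_m) = 509.5400  ⇒  Cov = 509.5400 / 8 = 63.6925
Σ(R_m − R̄_m)² = 243.2550  ⇒  Var(R_m) = 243.2550 / 8 = 30.4069
β = Cov / Var(R_m) = 63.6925 / 30.4069 = 2.0947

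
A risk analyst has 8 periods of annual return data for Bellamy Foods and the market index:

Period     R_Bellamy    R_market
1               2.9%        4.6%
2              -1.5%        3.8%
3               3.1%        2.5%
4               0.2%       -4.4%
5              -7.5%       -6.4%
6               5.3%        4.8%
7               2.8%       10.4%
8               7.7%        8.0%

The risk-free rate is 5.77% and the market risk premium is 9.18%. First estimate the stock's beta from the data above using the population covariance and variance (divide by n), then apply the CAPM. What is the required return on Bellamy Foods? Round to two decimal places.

Mean R_i = (2.9 − 1.5 + 3.1 + 0.2 − 7.5 + 5.3 + 2.8 + 7.7) / 8 = 1.6250%
Mean R_m = (4.6 + 3.8 + 2.5 − 4.4 − 6.4 + 4.8 + 10.4 + 8.0) / 8 = 2.9125%
Σ(R_i − R̄_i)(R_m − R̄_m) = 140.8075  ⇒  Cov = 140.8075 / 8 = 17.6009
Σ(R_m − R̄_m)² = 229.5088  ⇒  Var(R_m) = 229.5088 / 8 = 28.6886
β = Cov / Var(R_m) = 17.6009 / 28.6886 = 0.6135
E(R) = R_f + β × MRP = 5.77% + 0.6135 × 9.18% = 11.40%

11.40%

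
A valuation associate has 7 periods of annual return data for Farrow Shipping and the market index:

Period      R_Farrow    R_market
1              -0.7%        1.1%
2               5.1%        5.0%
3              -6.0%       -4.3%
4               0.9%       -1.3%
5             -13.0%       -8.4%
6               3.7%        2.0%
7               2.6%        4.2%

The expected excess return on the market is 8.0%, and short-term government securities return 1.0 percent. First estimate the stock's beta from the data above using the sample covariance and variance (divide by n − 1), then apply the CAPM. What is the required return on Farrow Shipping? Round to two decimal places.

11.14%

Mean R_i = (-0.7 + 5.1 − 6.0 + 0.9 − 13.0 + 3.7 + 2.6) / 7 = -1.0571%
Mean R_m = (1.1 + 5.0 − 4.3 − 1.3 − 8.4 + 2.0 + 4.2) / 7 = -0.2429%
Σ(R_i − R̄_i)(R_m − R̄_m) = 175.0829  ⇒  Cov = 175.0829 / 6 = 29.1805
Σ(R_m − R̄_m)² = 138.1771  ⇒  Var(R_m) = 138.1771 / 6 = 23.0295
β = Cov / Var(R_m) = 29.1805 / 23.0295 = 1.2671
E(R) = R_f + β × MRP = 1.0% + 1.2671 × 8.0% = 11.14%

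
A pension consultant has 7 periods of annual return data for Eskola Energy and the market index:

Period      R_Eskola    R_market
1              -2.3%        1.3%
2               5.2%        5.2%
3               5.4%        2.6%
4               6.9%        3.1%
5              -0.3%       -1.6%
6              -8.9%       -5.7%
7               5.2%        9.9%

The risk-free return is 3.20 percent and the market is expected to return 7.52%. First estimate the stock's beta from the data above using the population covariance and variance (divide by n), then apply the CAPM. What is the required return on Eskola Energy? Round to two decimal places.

7.27%

Mean R_i = (-2.3 + 5.2 + 5.4 + 6.9 − 0.3 − 8.9 + 5.2) / 7 = 1.6000%
Mean R_m = (1.3 + 5.2 + 2.6 + 3.1 − 1.6 − 5.7 + 9.9) / 7 = 2.1143%
Σ(R_i − R̄_i)(R_m − R̄_m) = 138.4900  ⇒  Cov = 138.4900 / 7 = 19.7843
Σ(R_m − R̄_m)² = 146.8686  ⇒  Var(R_m) = 146.8686 / 7 = 20.9812
β = Cov / Var(R_m) = 19.7843 / 20.9812 = 0.9430
MRP = 7.52% − 3.20% = 4.32%
E(R) = R_f + β × MRP = 3.20% + 0.9430 × 4.32% = 7.27%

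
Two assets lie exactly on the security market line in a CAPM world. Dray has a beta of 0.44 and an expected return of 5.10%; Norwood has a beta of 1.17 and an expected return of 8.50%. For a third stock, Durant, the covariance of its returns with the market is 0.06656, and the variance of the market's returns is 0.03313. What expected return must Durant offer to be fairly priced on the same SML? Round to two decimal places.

MRP = (8.50% − 5.10%) / (1.17 − 0.44) = 4.6575%
R_f = 5.10% − 0.44 × 4.6575% = 3.0507%
β_Durant = Cov / Var(R_m) = 0.06656 / 0.03313 = 2.0091
E(R_Durant) = R_f + β × MRP = 3.0507% + 2.0091 × 4.6575% = 12.41%

12.41%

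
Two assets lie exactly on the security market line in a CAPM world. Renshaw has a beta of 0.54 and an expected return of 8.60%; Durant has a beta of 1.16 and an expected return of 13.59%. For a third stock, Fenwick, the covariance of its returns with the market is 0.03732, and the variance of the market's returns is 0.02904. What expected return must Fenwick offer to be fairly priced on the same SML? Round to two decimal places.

14.60%

MRP = (13.59% − 8.60%) / (1.16 − 0.54) = 8.0484%
R_f = 8.60% − 0.54 × 8.0484% = 4.2539%
β_Fenwick = Cov / Var(R_m) = 0.03732 / 0.02904 = 1.2851
E(R_Fenwick) = R_f + β × MRP = 4.2539% + 1.2851 × 8.0484% = 14.60%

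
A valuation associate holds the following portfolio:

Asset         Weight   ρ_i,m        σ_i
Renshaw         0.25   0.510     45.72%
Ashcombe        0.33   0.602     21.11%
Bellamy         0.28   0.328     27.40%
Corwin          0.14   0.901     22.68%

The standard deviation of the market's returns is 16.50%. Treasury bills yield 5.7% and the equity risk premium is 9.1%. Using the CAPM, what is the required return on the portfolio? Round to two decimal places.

14.19%

β_Renshaw = 0.510 × 45.72% / 16.50% = 1.4132
β_Ashcombe = 0.602 × 21.11% / 16.50% = 0.7702
β_Bellamy = 0.328 × 27.40% / 16.50% = 0.5447
β_Corwin = 0.901 × 22.68% / 16.50% = 1.2385
β_P = Σ w_i β_i = 0.25×1.4132 + 0.33×0.7702 + 0.28×0.5447 + 0.14×1.2385 = 0.9334
E(R_P) = R_f + β_P × MRP = 5.7% + 0.9334 × 9.1% = 14.19%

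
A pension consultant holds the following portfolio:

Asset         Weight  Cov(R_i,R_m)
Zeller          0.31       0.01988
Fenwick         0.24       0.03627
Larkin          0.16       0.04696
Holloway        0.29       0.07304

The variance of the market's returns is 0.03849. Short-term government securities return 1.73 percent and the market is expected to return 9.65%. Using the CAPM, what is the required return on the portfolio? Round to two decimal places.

10.69%

β_Zeller = 0.01988 / 0.03849 = 0.5165
β_Fenwick = 0.03627 / 0.03849 = 0.9423
β_Larkin = 0.04696 / 0.03849 = 1.2201
β_Holloway = 0.07304 / 0.03849 = 1.8976
β_P = Σ w_i β_i = 0.31×0.5165 + 0.24×0.9423 + 0.16×1.2201 + 0.29×1.8976 = 1.1318
MRP = 9.65% − 1.73% = 7.92%
E(R_P) = R_f + β_P × MRP = 1.73% + 1.1318 × 7.92% = 10.69%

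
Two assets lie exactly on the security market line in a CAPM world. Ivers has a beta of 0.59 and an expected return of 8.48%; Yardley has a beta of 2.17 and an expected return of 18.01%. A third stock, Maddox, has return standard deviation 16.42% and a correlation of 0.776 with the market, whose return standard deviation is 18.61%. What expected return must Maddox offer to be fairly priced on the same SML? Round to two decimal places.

9.05%

MRP = (18.01% − 8.48%) / (2.17 − 0.59) = 6.0316%
R_f = 8.48% − 0.59 × 6.0316% = 4.9214%
β_Maddox = ρ·σ_i/σ_m = 0.776 × 16.42 / 18.61 = 0.6847
E(R_Maddox) = R_f + β × MRP = 4.9214% + 0.6847 × 6.0316% = 9.05%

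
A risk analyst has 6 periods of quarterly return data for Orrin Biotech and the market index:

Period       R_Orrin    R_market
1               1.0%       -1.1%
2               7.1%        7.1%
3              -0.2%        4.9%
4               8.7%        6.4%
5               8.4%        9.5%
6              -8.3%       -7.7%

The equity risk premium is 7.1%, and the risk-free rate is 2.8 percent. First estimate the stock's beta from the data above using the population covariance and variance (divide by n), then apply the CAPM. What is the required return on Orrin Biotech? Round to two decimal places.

Mean R_i = (1.0 + 7.1 − 0.2 + 8.7 + 8.4 − 8.3) / 6 = 2.7833%
Mean R_m = (-1.1 + 7.1 + 4.9 + 6.4 + 9.5 − 7.7) / 6 = 3.1833%
Σ(R_i − R̄_i)(R_m − R̄_m) = 194.5583  ⇒  Cov = 194.5583 / 6 = 32.4264
Σ(R_m − R̄_m)² = 205.3283  ⇒  Var(R_m) = 205.3283 / 6 = 34.2214
β = Cov / Var(R_m) = 32.4264 / 34.2214 = 0.9475
E(R) = R_f + β × MRP = 2.8% + 0.9475 × 7.1% = 9.53%

9.53%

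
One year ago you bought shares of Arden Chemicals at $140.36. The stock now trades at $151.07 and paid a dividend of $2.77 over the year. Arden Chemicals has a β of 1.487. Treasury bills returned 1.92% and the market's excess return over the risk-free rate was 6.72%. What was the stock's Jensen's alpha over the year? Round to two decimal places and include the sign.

Realised HPR = (P1 + D1 − P0) / P0 = (151.07 + 2.77 − 140.36) / 140.36 = 13.48 / 140.36 = 9.6039%
CAPM required = R_f + β·MRP = 1.92% + 1.487 × 6.72% = 11.91264%
α = realised − required = 9.6039% − 11.91264% = -2.31%

-2.31%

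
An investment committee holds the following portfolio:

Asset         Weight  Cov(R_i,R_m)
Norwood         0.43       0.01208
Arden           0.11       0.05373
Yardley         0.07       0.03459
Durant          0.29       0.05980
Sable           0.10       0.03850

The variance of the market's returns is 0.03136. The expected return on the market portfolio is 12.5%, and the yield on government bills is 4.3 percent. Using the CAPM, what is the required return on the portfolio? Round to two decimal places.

13.38%

β_Norwood = 0.01208 / 0.03136 = 0.3852
β_Arden = 0.05373 / 0.03136 = 1.7133
β_Yardley = 0.03459 / 0.03136 = 1.1030
β_Durant = 0.05980 / 0.03136 = 1.9069
β_Sable = 0.03850 / 0.03136 = 1.2277
β_P = Σ w_i β_i = 0.43×0.3852 + 0.11×1.7133 + 0.07×1.1030 + 0.29×1.9069 + 0.10×1.2277 = 1.1071
MRP = 12.5% − 4.3% = 8.20%
E(R_P) = R_f + β_P × MRP = 4.3% + 1.1071 × 8.2% = 13.38%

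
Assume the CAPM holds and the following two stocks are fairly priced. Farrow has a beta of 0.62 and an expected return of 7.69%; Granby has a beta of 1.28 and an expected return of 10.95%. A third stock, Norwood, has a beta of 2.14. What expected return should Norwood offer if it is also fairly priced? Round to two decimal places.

15.20%

MRP (SML slope) = (10.95% − 7.69%) / (1.28 − 0.62) = 3.26% / 0.66 = 4.9394%
R_f (intercept) = 7.69% − 0.62 × 4.9394% = 4.6276%
E(R_Norwood) = R_f + β × MRP = 4.6276% + 2.14 × 4.9394% = 15.20%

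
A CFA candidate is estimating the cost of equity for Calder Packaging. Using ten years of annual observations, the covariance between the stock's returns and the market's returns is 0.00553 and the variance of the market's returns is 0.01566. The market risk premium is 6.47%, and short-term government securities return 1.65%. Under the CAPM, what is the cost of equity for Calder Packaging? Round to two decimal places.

3.93%

β = Cov(R_i, R_m) / Var(R_m) = 0.00553 / 0.01566 = 0.3531
E(R) = R_f + β × MRP = 1.65% + 0.3531 × 6.47% = 3.93%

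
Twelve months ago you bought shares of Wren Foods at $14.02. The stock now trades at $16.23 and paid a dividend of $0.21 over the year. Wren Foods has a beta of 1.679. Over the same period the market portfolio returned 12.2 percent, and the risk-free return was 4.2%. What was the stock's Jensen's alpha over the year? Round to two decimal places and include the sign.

Realised HPR = (P1 + D1 − P0) / P0 = (16.23 + 0.21 − 14.02) / 14.02 = 2.42 / 14.02 = 17.2611%
MRP = 12.2% − 4.2% = 8.00%
CAPM required = R_f + β·MRP = 4.2% + 1.679 × 8.0% = 17.6320%
α = realised − required = 17.2611% − 17.6320% = -0.37%

-0.37%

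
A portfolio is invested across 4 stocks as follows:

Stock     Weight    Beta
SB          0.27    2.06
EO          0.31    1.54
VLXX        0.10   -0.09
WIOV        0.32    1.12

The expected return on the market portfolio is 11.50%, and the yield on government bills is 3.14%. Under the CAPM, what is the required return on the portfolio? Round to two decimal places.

β_P = Σ w_i β_i = 0.27×2.06 + 0.31×1.54 + 0.10×-0.09 + 0.32×1.12 = 1.3830
MRP = 11.50% − 3.14% = 8.36%
E(R_P) = R_f + β_P × MRP = 3.14% + 1.3830 × 8.36% = 14.70%

14.70%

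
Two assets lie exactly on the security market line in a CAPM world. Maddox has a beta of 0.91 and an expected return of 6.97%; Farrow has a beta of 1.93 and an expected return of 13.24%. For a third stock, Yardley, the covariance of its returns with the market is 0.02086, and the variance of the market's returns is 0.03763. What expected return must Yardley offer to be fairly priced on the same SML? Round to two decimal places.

4.78%

MRP = (13.24% − 6.97%) / (1.93 − 0.91) = 6.1471%
R_f = 6.97% − 0.91 × 6.1471% = 1.3761%
β_Yardley = Cov / Var(R_m) = 0.02086 / 0.03763 = 0.5543
E(R_Yardley) = R_f + β × MRP = 1.3761% + 0.5543 × 6.1471% = 4.78%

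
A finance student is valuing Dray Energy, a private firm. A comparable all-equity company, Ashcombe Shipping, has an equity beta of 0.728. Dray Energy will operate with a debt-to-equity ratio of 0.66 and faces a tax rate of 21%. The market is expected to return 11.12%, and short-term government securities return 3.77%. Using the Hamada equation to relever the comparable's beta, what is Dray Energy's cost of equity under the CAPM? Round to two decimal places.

β_L = β_U × [1 + (1 − t)(D/E)] = 0.728 × [1 + (1 − 0.21) × 0.66]
    = 0.728 × [1 + 0.79 × 0.66] = 0.728 × 1.5214 = 1.1076
MRP = 11.12% − 3.77% = 7.35%
E(R) = R_f + β_L × MRP = 3.77% + 1.1076 × 7.35% = 11.91%

11.91%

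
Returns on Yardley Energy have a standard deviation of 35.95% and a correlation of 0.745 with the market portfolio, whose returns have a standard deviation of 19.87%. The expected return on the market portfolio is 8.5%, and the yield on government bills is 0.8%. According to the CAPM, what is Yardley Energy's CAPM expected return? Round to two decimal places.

β = ρ × σ_i / σ_m = 0.745 × 35.95% / 19.87% = 1.3479
MRP = 8.5% − 0.8% = 7.70%
E(R) = 0.8% + 1.3479 × 7.7% = 11.18%

11.18%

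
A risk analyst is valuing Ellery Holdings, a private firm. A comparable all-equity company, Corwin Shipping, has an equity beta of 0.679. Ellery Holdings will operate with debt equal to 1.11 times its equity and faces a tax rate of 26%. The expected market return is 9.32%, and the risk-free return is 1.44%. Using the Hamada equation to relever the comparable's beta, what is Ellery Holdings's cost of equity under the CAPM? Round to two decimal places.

β_L = β_U × [1 + (1 − t)(D/E)] = 0.679 × [1 + (1 − 0.26) × 1.11]
    = 0.679 × [1 + 0.74 × 1.11] = 0.679 × 1.8214 = 1.2367
MRP = 9.32% − 1.44% = 7.88%
E(R) = R_f + β_L × MRP = 1.44% + 1.2367 × 7.88% = 11.19%

11.19%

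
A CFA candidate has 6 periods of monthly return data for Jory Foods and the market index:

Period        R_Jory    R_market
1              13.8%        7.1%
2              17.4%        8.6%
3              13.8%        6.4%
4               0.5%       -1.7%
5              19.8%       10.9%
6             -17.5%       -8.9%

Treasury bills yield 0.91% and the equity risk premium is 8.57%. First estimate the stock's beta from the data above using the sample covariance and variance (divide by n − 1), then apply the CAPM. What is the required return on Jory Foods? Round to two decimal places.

Mean R_i = (13.8 + 17.4 + 13.8 + 0.5 + 19.8 − 17.5) / 6 = 7.9667%
Mean R_m = (7.1 + 8.6 + 6.4 − 1.7 + 10.9 − 8.9) / 6 = 3.7333%
Σ(R_i − R̄_i)(R_m − R̄_m) = 528.2067  ⇒  Cov = 528.2067 / 5 = 105.6413
Σ(R_m − R̄_m)² = 282.6133  ⇒  Var(R_m) = 282.6133 / 5 = 56.5227
β = Cov / Var(R_m) = 105.6413 / 56.5227 = 1.8690
E(R) = R_f + β × MRP = 0.91% + 1.8690 × 8.57% = 16.93%

16.93%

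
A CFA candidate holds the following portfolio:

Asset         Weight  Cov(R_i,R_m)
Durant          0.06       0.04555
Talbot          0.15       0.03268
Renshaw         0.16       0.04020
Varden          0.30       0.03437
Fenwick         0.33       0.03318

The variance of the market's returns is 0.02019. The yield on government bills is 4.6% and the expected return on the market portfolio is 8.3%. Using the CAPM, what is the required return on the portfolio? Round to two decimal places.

β_Durant = 0.04555 / 0.02019 = 2.2561
β_Talbot = 0.03268 / 0.02019 = 1.6186
β_Renshaw = 0.04020 / 0.02019 = 1.9911
β_Varden = 0.03437 / 0.02019 = 1.7023
β_Fenwick = 0.03318 / 0.02019 = 1.6434
β_P = Σ w_i β_i = 0.06×2.2561 + 0.15×1.6186 + 0.16×1.9911 + 0.30×1.7023 + 0.33×1.6434 = 1.7497
MRP = 8.3% − 4.6% = 3.70%
E(R_P) = R_f + β_P × MRP = 4.6% + 1.7497 × 3.7% = 11.07%

11.07%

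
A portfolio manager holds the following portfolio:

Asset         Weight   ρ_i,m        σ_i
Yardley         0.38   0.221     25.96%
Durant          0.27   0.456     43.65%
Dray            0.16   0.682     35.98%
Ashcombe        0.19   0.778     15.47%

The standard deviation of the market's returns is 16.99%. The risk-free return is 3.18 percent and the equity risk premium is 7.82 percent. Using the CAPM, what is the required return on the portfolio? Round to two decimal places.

9.52%

β_Yardley = 0.221 × 25.96% / 16.99% = 0.3377
β_Durant = 0.456 × 43.65% / 16.99% = 1.1715
β_Dray = 0.682 × 35.98% / 16.99% = 1.4443
β_Ashcombe = 0.778 × 15.47% / 16.99% = 0.7084
β_P = Σ w_i β_i = 0.38×0.3377 + 0.27×1.1715 + 0.16×1.4443 + 0.19×0.7084 = 0.8103
E(R_P) = R_f + β_P × MRP = 3.18% + 0.8103 × 7.82% = 9.52%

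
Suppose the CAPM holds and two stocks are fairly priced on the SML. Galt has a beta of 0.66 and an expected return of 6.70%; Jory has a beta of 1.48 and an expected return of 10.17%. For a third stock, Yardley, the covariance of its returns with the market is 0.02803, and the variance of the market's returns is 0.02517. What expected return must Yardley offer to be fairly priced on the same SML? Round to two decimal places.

MRP = (10.17% − 6.70%) / (1.48 − 0.66) = 4.2317%
R_f = 6.70% − 0.66 × 4.2317% = 3.9071%
β_Yardley = Cov / Var(R_m) = 0.02803 / 0.02517 = 1.1136
E(R_Yardley) = R_f + β × MRP = 3.9071% + 1.1136 × 4.2317% = 8.62%

8.62%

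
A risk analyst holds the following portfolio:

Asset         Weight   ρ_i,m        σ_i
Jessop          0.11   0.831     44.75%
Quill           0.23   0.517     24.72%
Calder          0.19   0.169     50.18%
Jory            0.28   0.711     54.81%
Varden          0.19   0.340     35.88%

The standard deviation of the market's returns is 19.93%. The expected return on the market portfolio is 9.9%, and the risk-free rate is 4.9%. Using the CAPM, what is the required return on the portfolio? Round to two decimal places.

β_Jessop = 0.831 × 44.75% / 19.93% = 1.8659
β_Quill = 0.517 × 24.72% / 19.93% = 0.6413
β_Calder = 0.169 × 50.18% / 19.93% = 0.4255
β_Jory = 0.711 × 54.81% / 19.93% = 1.9553
β_Varden = 0.340 × 35.88% / 19.93% = 0.6121
β_P = Σ w_i β_i = 0.11×1.8659 + 0.23×0.6413 + 0.19×0.4255 + 0.28×1.9553 + 0.19×0.6121 = 1.0974
MRP = 9.9% − 4.9% = 5.00%
E(R_P) = R_f + β_P × MRP = 4.9% + 1.0974 × 5.0% = 10.39%

10.39%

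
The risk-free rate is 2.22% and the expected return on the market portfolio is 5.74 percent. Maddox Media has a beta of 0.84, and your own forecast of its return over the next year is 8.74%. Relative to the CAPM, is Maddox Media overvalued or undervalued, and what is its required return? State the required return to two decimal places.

Undervalued; required return 5.18%

MRP = 5.74% − 2.22% = 3.52%
Required return = R_f + β·MRP = 2.22% + 0.84 × 3.52% = 5.18%
Forecast 8.74% > required 5.18% → the stock plots above the SML → undervalued.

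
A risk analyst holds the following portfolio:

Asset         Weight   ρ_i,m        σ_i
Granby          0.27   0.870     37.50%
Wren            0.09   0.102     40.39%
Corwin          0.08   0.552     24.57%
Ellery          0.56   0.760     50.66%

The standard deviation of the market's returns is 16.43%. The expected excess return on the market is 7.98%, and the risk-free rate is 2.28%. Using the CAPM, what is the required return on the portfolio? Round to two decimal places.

17.74%

β_Granby = 0.870 × 37.50% / 16.43% = 1.9857
β_Wren = 0.102 × 40.39% / 16.43% = 0.2507
β_Corwin = 0.552 × 24.57% / 16.43% = 0.8255
β_Ellery = 0.760 × 50.66% / 16.43% = 2.3434
β_P = Σ w_i β_i = 0.27×1.9857 + 0.09×0.2507 + 0.08×0.8255 + 0.56×2.3434 = 1.9370
E(R_P) = R_f + β_P × MRP = 2.28% + 1.9370 × 7.98% = 17.74%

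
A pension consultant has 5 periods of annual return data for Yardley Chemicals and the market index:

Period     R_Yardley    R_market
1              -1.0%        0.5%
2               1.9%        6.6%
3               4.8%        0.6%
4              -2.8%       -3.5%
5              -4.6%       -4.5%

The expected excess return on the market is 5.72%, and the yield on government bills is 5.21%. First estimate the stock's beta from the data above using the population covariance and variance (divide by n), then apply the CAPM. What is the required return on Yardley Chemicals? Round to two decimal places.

Mean R_i = (-1.0 + 1.9 + 4.8 − 2.8 − 4.6) / 5 = -0.3400%
Mean R_m = (0.5 + 6.6 + 0.6 − 3.5 − 4.5) / 5 = -0.0600%
Σ(R_i − R̄_i)(R_m − R̄_m) = 45.3180  ⇒  Cov = 45.3180 / 5 = 9.0636
Σ(R_m − R̄_m)² = 76.6520  ⇒  Var(R_m) = 76.6520 / 5 = 15.3304
β = Cov / Var(R_m) = 9.0636 / 15.3304 = 0.5912
E(R) = R_f + β × MRP = 5.21% + 0.5912 × 5.72% = 8.59%

8.59%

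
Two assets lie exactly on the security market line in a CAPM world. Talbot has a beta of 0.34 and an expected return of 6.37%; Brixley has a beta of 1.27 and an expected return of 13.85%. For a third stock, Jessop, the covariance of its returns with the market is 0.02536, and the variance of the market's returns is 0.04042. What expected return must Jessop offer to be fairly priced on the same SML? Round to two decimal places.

MRP = (13.85% − 6.37%) / (1.27 − 0.34) = 8.0430%
R_f = 6.37% − 0.34 × 8.0430% = 3.6354%
β_Jessop = Cov / Var(R_m) = 0.02536 / 0.04042 = 0.6274
E(R_Jessop) = R_f + β × MRP = 3.6354% + 0.6274 × 8.0430% = 8.68%

8.68%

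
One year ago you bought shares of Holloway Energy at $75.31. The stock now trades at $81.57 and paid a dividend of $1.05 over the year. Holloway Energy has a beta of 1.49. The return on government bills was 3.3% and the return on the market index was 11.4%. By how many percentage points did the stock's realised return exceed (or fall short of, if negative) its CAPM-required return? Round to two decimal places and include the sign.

Realised HPR = (P1 + D1 − P0) / P0 = (81.57 + 1.05 − 75.31) / 75.31 = 7.31 / 75.31 = 9.7065%
MRP = 11.4% − 3.3% = 8.10%
CAPM required = R_f + β·MRP = 3.3% + 1.49 × 8.1% = 15.3690%
α = realised − required = 9.7065% − 15.3690% = -5.66%

-5.66%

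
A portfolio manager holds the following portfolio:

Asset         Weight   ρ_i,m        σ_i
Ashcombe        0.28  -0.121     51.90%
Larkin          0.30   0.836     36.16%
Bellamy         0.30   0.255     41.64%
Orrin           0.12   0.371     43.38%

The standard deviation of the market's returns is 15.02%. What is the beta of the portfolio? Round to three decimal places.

β_Ashcombe = -0.121 × 51.90% / 15.02% = -0.4181
β_Larkin = 0.836 × 36.16% / 15.02% = 2.0126
β_Bellamy = 0.255 × 41.64% / 15.02% = 0.7069
β_Orrin = 0.371 × 43.38% / 15.02% = 1.0715
β_P = Σ w_i β_i = 0.28×-0.4181 + 0.30×2.0126 + 0.30×0.7069 + 0.12×1.0715 = 0.8274

0.827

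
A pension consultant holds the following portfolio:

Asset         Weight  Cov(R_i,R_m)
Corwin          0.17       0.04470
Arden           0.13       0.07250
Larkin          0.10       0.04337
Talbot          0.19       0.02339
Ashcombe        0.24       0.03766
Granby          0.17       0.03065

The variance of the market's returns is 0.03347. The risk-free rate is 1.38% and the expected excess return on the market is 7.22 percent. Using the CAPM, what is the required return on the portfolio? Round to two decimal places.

β_Corwin = 0.04470 / 0.03347 = 1.3355
β_Arden = 0.07250 / 0.03347 = 2.1661
β_Larkin = 0.04337 / 0.03347 = 1.2958
β_Talbot = 0.02339 / 0.03347 = 0.6988
β_Ashcombe = 0.03766 / 0.03347 = 1.1252
β_Granby = 0.03065 / 0.03347 = 0.9157
β_P = Σ w_i β_i = 0.17×1.3355 + 0.13×2.1661 + 0.10×1.2958 + 0.19×0.6988 + 0.24×1.1252 + 0.17×0.9157 = 1.1967
E(R_P) = R_f + β_P × MRP = 1.38% + 1.1967 × 7.22% = 10.02%

10.02%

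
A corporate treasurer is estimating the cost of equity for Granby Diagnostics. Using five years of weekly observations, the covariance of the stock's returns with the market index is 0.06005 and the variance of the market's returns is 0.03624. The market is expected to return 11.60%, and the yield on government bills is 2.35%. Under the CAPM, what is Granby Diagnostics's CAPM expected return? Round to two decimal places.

17.68%

β = Cov(R_i, R_m) / Var(R_m) = 0.06005 / 0.03624 = 1.6570
MRP = 11.60% − 2.35% = 9.25%
E(R) = R_f + β × MRP = 2.35% + 1.6570 × 9.25% = 17.68%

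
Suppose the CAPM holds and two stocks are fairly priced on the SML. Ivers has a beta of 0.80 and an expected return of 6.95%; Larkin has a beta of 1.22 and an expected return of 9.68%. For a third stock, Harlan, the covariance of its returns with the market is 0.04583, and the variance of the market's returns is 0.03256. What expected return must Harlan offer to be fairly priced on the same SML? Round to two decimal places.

MRP = (9.68% − 6.95%) / (1.22 − 0.80) = 6.5000%
R_f = 6.95% − 0.80 × 6.5000% = 1.7500%
β_Harlan = Cov / Var(R_m) = 0.04583 / 0.03256 = 1.4076
E(R_Harlan) = R_f + β × MRP = 1.7500% + 1.4076 × 6.5000% = 10.90%

10.90%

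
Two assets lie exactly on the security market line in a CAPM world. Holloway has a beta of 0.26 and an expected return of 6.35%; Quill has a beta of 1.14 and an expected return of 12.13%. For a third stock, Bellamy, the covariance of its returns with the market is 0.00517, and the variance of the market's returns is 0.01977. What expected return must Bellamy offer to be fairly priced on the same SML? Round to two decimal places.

MRP = (12.13% − 6.35%) / (1.14 − 0.26) = 6.5682%
R_f = 6.35% − 0.26 × 6.5682% = 4.6423%
β_Bellamy = Cov / Var(R_m) = 0.00517 / 0.01977 = 0.2615
E(R_Bellamy) = R_f + β × MRP = 4.6423% + 0.2615 × 6.5682% = 6.36%

6.36%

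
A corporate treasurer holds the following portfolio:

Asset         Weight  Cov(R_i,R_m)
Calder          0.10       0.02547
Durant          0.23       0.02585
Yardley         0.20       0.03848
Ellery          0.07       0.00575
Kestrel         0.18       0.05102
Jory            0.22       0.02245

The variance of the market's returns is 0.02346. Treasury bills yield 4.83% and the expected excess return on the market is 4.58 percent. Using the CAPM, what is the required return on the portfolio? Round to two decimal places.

β_Calder = 0.02547 / 0.02346 = 1.0857
β_Durant = 0.02585 / 0.02346 = 1.1019
β_Yardley = 0.03848 / 0.02346 = 1.6402
β_Ellery = 0.00575 / 0.02346 = 0.2451
β_Kestrel = 0.05102 / 0.02346 = 2.1748
β_Jory = 0.02245 / 0.02346 = 0.9569
β_P = Σ w_i β_i = 0.10×1.0857 + 0.23×1.1019 + 0.20×1.6402 + 0.07×0.2451 + 0.18×2.1748 + 0.22×0.9569 = 1.3092
E(R_P) = R_f + β_P × MRP = 4.83% + 1.3092 × 4.58% = 10.83%

10.83%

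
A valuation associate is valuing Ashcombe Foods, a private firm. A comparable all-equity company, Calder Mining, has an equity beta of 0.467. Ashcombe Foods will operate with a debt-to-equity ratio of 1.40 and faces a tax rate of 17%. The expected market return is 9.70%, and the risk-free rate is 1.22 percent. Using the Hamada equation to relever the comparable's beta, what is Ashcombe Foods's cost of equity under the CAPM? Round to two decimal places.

β_L = β_U × [1 + (1 − t)(D/E)] = 0.467 × [1 + (1 − 0.17) × 1.40]
    = 0.467 × [1 + 0.83 × 1.40] = 0.467 × 2.1620 = 1.0097
MRP = 9.70% − 1.22% = 8.48%
E(R) = R_f + β_L × MRP = 1.22% + 1.0097 × 8.48% = 9.78%

9.78%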